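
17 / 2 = 8.50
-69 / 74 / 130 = -0.01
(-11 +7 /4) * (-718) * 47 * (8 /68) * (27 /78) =5618709 /442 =12712.01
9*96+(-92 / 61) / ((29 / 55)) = 1523356 / 1769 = 861.14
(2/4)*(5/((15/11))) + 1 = 17/6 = 2.83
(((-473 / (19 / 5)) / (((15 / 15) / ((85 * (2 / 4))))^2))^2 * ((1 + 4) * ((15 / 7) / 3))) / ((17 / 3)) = 1288102238671875 / 40432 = 31858484335.97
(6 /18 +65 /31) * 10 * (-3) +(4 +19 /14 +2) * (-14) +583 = 12620 /31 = 407.10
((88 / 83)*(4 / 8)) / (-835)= -44 / 69305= -0.00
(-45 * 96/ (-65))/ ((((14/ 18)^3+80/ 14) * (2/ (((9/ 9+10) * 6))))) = 145496736/ 410293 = 354.62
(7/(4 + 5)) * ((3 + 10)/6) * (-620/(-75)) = 5642/405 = 13.93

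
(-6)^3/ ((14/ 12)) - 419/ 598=-777941/ 4186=-185.84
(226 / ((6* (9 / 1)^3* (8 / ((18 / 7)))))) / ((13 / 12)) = 113 / 7371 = 0.02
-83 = -83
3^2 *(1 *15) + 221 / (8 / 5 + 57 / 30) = 1387 / 7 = 198.14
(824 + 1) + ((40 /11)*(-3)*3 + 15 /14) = 122175 /154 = 793.34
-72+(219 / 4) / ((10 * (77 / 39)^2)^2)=-1011900937221 / 14061216400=-71.96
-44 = -44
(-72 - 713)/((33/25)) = -19625/33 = -594.70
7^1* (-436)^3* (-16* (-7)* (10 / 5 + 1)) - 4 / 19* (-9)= -3703824380892 / 19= -194938125310.11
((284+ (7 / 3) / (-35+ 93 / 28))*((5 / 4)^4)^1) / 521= 59025625 / 44364192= 1.33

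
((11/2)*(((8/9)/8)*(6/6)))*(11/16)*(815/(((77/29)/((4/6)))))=259985/3024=85.97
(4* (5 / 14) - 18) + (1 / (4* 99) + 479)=1281859 / 2772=462.43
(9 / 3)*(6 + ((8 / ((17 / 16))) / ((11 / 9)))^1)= 6822 / 187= 36.48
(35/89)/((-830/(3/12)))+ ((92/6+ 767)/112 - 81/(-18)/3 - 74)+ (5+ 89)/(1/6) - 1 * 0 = 1237255723/2482032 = 498.49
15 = 15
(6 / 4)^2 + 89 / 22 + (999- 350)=28833 / 44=655.30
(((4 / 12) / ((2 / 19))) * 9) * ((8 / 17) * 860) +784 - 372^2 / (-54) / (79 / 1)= 12350.56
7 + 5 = 12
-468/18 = -26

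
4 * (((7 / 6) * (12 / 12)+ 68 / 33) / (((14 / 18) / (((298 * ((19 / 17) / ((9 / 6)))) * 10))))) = 48240240 / 1309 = 36852.74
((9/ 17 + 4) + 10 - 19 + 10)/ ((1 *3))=94/ 51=1.84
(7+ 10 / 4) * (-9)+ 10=-151 / 2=-75.50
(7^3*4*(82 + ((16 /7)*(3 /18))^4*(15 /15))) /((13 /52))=255224608 /567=450131.58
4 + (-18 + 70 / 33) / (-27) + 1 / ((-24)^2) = 261731 / 57024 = 4.59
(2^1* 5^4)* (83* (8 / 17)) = 830000 / 17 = 48823.53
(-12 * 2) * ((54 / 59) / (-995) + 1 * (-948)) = 1335657456 / 58705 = 22752.02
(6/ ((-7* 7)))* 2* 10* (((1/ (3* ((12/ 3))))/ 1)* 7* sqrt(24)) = -20* sqrt(6)/ 7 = -7.00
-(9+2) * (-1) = 11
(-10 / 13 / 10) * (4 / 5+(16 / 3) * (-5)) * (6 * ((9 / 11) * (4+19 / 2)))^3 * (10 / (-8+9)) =100212766488 / 17303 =5791641.13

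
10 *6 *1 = 60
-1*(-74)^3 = 405224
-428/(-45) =428/45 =9.51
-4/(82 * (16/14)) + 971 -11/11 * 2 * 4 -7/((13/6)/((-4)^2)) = 1942817/2132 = 911.27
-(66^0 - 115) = 114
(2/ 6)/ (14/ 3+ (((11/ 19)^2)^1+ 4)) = 361/ 9749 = 0.04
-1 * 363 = -363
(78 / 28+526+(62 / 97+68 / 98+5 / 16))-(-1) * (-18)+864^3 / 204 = 4088068481517 / 1292816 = 3162142.55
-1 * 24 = -24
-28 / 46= -14 / 23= -0.61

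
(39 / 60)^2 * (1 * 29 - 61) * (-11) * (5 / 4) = 1859 / 10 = 185.90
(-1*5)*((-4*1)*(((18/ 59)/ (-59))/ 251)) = -360/ 873731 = -0.00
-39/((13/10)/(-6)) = 180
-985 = -985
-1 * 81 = -81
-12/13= -0.92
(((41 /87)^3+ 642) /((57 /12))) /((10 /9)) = 845655694 /6950865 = 121.66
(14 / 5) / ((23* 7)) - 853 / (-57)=98209 / 6555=14.98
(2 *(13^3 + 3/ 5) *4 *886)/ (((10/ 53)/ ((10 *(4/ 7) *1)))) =16511184128/ 35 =471748117.94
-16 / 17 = -0.94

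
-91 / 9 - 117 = -1144 / 9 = -127.11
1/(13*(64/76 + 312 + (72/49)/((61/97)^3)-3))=0.00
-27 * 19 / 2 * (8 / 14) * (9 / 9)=-1026 / 7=-146.57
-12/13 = -0.92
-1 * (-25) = 25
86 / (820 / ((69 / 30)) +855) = 0.07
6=6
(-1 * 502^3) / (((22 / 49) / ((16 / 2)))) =-24795177568 / 11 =-2254107051.64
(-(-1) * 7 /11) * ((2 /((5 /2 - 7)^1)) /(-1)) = 28 /99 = 0.28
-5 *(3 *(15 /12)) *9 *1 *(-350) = 118125 /2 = 59062.50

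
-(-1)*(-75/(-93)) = 25/31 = 0.81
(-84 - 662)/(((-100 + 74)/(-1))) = -373/13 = -28.69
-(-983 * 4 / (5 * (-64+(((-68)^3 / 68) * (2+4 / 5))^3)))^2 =-603930625 / 4599971955218317614638500096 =-0.00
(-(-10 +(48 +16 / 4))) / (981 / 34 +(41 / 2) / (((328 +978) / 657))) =-88808 / 82815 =-1.07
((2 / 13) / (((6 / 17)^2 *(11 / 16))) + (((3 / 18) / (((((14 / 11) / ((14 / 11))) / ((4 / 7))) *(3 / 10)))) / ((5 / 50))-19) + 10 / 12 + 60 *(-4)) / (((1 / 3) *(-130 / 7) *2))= 1520693 / 74360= 20.45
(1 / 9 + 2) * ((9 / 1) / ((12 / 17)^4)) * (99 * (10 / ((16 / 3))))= 87279445 / 6144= 14205.64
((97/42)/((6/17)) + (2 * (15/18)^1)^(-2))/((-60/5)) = -0.58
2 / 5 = 0.40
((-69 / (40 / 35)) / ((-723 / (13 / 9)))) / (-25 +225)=2093 / 3470400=0.00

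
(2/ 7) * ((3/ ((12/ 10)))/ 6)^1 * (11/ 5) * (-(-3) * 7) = 11/ 2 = 5.50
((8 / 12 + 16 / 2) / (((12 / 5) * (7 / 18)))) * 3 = 195 / 7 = 27.86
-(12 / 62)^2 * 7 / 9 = -28 / 961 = -0.03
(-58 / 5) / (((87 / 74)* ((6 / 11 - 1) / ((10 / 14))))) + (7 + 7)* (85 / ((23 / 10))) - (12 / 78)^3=2827396648 / 5305755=532.89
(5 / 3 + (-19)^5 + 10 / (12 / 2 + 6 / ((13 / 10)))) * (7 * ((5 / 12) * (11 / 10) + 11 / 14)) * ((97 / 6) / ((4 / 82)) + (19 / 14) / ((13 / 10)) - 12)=-4165229925614879 / 602784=-6909987533.87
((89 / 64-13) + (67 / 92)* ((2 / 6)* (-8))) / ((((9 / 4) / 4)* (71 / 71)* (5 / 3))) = -59843 / 4140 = -14.45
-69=-69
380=380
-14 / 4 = -7 / 2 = -3.50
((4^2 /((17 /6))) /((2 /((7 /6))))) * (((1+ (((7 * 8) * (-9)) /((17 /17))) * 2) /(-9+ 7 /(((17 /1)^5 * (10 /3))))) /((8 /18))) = 35324371740 /42595703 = 829.29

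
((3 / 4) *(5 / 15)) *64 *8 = 128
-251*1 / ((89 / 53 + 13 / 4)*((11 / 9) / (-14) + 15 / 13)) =-87161256 / 1825615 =-47.74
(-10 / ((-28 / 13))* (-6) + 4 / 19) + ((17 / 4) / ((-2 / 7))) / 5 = -162907 / 5320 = -30.62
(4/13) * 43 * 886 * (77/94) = 5867092/611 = 9602.44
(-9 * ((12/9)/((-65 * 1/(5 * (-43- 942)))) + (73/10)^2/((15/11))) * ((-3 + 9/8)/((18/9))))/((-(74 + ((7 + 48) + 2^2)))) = -24588423/2766400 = -8.89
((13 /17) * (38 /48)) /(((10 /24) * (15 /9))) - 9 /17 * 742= -333159 /850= -391.95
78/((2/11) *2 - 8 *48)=-0.20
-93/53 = -1.75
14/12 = 7/6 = 1.17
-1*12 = -12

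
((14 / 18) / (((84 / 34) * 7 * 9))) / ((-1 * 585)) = -17 / 1990170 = -0.00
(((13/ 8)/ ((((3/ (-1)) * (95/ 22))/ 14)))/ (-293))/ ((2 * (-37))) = -1001/ 12358740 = -0.00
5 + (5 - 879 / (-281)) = 13.13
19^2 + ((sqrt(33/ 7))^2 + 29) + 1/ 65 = 179602/ 455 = 394.73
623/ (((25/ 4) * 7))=356/ 25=14.24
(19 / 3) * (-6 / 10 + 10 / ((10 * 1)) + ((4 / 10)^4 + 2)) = 28804 / 1875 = 15.36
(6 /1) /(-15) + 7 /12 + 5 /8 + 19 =2377 /120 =19.81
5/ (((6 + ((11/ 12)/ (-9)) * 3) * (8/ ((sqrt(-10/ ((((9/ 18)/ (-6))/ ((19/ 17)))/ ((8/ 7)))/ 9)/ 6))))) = 2 * sqrt(33915)/ 4879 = 0.08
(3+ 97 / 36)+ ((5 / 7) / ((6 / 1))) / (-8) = 5725 / 1008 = 5.68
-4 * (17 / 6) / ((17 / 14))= -28 / 3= -9.33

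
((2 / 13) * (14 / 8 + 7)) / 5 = 7 / 26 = 0.27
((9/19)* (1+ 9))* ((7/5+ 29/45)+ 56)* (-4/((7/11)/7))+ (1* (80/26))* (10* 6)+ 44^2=-2464336/247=-9977.07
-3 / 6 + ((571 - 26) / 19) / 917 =-16333 / 34846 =-0.47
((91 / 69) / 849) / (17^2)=91 / 16929909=0.00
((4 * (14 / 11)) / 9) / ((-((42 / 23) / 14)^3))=-681352 / 2673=-254.90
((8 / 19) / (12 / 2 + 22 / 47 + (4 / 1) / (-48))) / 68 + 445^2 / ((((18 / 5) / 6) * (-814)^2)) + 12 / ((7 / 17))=479733711849169 / 16184293593468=29.64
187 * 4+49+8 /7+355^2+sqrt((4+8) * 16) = 126837.00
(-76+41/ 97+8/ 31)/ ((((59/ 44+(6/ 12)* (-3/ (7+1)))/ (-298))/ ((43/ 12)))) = 6080755560/ 87203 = 69731.04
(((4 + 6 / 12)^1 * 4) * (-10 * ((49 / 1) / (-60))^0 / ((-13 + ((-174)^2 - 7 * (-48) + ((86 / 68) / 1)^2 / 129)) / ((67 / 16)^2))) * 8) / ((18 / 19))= -3891963 / 4468100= -0.87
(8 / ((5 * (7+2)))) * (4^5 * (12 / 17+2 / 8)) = 26624 / 153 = 174.01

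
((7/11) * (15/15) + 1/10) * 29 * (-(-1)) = 21.35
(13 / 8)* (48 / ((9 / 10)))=260 / 3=86.67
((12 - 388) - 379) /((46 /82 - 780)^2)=-1269155 /1021249849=-0.00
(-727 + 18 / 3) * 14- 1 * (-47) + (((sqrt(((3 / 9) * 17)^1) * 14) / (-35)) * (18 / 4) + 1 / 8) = -80375 / 8- 3 * sqrt(51) / 5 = -10051.16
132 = 132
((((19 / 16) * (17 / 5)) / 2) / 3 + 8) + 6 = 7043 / 480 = 14.67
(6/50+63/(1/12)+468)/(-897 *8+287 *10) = -30603/107650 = -0.28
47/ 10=4.70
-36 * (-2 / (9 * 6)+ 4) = -428 / 3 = -142.67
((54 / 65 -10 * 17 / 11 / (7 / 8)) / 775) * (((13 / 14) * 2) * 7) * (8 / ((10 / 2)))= -673936 / 1491875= -0.45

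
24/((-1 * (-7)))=24/7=3.43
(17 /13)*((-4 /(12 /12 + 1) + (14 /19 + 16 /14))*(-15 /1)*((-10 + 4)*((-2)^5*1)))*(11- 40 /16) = 6658560 /1729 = 3851.10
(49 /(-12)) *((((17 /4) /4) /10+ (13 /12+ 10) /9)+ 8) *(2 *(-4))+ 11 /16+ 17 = 1045613 /3240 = 322.72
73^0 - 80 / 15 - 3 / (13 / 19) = -340 / 39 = -8.72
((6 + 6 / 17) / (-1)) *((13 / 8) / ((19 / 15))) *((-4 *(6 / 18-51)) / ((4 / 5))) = -35100 / 17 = -2064.71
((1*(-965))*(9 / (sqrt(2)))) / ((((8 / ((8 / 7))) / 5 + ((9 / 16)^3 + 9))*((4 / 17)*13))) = -377971200*sqrt(2) / 2816281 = -189.80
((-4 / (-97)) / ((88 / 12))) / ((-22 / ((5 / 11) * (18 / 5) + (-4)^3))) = 2058 / 129107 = 0.02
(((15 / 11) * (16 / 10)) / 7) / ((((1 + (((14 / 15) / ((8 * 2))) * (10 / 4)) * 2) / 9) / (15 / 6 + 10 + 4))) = 7776 / 217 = 35.83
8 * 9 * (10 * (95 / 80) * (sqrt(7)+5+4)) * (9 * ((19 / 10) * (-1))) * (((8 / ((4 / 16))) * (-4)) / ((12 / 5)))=779760 * sqrt(7)+7017840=9080891.04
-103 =-103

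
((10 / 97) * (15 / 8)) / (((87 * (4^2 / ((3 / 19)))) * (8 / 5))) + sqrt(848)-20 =-547296905 / 27364864 + 4 * sqrt(53) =9.12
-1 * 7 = -7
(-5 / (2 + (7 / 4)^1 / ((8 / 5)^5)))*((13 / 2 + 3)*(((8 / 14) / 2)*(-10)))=124518400 / 1988133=62.63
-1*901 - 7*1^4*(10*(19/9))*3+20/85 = -68549/51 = -1344.10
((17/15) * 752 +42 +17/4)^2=2906395921/3600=807332.20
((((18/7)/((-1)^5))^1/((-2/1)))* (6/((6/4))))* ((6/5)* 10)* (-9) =-555.43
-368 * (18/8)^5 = -1358127/64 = -21220.73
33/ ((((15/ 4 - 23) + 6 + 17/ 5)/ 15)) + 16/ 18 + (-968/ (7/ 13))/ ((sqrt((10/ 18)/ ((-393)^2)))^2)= -31013808312052/ 62055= -499779362.05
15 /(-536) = -0.03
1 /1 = 1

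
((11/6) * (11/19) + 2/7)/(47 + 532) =1075/462042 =0.00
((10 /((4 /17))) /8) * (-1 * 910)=-38675 /8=-4834.38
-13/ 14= -0.93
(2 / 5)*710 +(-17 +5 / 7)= 267.71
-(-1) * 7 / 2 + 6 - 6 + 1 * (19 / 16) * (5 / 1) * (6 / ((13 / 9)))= 2929 / 104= 28.16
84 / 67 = 1.25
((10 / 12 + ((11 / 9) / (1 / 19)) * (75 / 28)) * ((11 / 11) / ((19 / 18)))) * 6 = 47655 / 133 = 358.31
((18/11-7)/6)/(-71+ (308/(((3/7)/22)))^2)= -177/49495467670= -0.00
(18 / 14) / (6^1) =3 / 14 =0.21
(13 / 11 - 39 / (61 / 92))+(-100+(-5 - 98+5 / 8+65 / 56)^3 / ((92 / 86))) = -82105292749789 / 84696304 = -969408.21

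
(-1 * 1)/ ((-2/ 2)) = 1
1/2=0.50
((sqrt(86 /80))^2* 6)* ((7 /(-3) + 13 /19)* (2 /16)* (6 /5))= -6063 /3800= -1.60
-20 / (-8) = 5 / 2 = 2.50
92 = 92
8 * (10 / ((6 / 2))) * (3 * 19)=1520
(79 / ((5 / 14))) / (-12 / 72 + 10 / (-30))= -2212 / 5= -442.40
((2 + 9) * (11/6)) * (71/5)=8591/30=286.37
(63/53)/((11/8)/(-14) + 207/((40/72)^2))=176400/99514337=0.00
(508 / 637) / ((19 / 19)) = 508 / 637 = 0.80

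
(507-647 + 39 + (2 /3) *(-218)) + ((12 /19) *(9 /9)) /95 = -1333859 /5415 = -246.33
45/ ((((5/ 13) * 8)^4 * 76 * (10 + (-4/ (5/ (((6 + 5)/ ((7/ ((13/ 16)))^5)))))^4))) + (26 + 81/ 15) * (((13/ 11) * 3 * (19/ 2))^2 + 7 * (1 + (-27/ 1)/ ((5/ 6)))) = 15550026621363248747925815349839764622489536462902967/ 541426460484352443318259632035407439452742885900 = 28720.48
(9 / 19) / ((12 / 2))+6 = 231 / 38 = 6.08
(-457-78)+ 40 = -495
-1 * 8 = -8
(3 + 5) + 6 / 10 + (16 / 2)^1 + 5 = 108 / 5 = 21.60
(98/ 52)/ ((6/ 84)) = 343/ 13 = 26.38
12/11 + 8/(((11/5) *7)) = 124/77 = 1.61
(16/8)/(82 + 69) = 2/151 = 0.01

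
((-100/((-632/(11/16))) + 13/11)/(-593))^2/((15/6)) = 1288020321/679812122851840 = 0.00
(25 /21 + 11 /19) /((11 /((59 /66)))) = 20827 /144837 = 0.14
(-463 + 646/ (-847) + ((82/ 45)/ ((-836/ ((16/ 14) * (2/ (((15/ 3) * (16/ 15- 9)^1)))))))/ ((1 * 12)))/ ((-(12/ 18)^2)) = 39966147313/ 38301340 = 1043.47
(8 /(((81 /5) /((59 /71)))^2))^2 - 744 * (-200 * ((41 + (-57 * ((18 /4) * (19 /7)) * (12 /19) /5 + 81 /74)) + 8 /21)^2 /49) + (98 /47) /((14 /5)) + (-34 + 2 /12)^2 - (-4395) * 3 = 4253266052670418458848931793199 /675969230719358467406172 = 6292100.08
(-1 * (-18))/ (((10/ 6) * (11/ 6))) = 324/ 55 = 5.89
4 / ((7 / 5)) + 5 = 55 / 7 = 7.86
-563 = -563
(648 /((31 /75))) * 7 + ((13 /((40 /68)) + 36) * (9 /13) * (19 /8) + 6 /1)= 357081321 /32240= 11075.72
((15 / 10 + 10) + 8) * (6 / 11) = 117 / 11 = 10.64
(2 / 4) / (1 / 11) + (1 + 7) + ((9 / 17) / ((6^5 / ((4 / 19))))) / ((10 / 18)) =523261 / 38760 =13.50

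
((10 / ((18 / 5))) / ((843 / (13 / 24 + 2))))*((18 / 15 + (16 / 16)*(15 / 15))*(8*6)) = 6710 / 7587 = 0.88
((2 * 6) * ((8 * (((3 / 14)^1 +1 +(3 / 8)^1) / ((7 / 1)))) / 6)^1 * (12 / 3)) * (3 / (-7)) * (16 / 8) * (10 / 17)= -42720 / 5831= -7.33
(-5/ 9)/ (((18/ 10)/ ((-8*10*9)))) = 2000/ 9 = 222.22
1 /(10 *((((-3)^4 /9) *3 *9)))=1 /2430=0.00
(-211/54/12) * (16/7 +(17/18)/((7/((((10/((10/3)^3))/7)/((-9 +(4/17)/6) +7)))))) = -472091189/635040000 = -0.74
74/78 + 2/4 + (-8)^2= 5105/78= 65.45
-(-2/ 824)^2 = -1/ 169744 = -0.00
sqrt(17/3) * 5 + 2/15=2/15 + 5 * sqrt(51)/3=12.04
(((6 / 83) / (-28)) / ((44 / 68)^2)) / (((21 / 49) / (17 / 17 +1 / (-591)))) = -85255 / 5935413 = -0.01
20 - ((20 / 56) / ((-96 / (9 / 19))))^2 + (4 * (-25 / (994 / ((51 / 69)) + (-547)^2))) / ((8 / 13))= 1480752899824805 / 74039658033152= 20.00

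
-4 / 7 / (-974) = 0.00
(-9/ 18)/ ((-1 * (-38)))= -1/ 76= -0.01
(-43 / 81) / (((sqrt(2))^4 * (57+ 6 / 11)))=-473 / 205092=-0.00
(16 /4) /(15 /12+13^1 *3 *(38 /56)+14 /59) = 413 /2886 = 0.14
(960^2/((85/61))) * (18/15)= 13492224/17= 793660.24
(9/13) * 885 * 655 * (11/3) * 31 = 45615963.46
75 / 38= 1.97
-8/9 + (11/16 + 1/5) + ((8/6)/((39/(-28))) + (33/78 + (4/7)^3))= -124491/356720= -0.35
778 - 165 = 613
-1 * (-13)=13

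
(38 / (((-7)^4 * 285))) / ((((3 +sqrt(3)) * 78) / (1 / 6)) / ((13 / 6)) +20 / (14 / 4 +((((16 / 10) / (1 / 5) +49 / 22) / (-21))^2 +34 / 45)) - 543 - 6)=-176170630581154 / 3963995047580627720115 +367832353249936 * sqrt(3) / 3963995047580627720115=0.00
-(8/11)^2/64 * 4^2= -0.13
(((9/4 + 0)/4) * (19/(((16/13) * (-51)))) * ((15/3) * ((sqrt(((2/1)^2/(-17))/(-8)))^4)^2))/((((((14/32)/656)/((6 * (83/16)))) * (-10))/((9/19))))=3583359/2544383744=0.00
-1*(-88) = 88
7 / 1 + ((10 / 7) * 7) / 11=87 / 11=7.91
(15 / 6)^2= 25 / 4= 6.25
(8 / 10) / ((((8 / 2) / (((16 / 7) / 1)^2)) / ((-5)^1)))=-256 / 49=-5.22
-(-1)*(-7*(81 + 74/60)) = -17269/30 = -575.63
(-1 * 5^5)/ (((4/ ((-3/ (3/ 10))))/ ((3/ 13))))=46875/ 26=1802.88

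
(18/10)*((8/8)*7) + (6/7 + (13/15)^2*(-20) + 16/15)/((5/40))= -29039/315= -92.19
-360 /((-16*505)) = 9 /202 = 0.04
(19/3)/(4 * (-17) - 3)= -0.09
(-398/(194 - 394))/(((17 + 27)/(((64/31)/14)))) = 398/59675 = 0.01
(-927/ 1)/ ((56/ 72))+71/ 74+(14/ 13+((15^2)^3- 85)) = 76695884107/ 6734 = 11389350.18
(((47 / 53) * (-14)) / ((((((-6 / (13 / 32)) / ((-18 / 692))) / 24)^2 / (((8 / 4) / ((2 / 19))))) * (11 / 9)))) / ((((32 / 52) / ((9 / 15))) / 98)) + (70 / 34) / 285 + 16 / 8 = -1339214038079909 / 43283712468480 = -30.94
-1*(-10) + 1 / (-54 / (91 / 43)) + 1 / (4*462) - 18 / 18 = 6408943 / 715176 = 8.96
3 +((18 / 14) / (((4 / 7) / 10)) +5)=30.50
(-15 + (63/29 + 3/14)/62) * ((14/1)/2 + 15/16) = -47829597/402752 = -118.76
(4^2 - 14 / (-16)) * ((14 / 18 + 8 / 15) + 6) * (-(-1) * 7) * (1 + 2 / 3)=11515 / 8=1439.38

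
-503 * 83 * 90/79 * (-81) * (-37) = -11260957770/79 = -142543769.24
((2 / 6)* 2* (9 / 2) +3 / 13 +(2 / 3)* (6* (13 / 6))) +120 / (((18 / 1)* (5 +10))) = 1444 / 117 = 12.34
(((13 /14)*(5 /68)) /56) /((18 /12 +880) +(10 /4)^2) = 65 /47327728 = 0.00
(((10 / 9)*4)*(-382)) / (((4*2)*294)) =-955 / 1323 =-0.72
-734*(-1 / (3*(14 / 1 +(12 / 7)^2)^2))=881167 / 1033350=0.85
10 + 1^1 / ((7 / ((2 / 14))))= 491 / 49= 10.02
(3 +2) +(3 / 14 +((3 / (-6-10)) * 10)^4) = 17.57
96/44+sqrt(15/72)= sqrt(30)/12+24/11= 2.64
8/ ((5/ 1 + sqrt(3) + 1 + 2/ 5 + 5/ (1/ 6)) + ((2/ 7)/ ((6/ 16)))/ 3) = 29095920/ 133012441-793800 * sqrt(3)/ 133012441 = 0.21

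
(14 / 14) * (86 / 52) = 43 / 26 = 1.65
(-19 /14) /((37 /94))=-893 /259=-3.45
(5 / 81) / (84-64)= 1 / 324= 0.00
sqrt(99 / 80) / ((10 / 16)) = 6 *sqrt(55) / 25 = 1.78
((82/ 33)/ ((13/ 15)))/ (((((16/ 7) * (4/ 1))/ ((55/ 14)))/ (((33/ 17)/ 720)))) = 2255/ 678912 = 0.00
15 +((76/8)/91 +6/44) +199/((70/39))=1262383/10010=126.11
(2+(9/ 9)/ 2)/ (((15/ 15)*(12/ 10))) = 25/ 12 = 2.08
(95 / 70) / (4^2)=19 / 224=0.08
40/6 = 20/3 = 6.67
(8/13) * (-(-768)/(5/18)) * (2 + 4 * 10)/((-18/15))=-774144/13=-59549.54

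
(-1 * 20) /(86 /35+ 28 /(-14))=-175 /4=-43.75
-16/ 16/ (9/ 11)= -11/ 9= -1.22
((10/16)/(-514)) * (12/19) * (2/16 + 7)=-45/8224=-0.01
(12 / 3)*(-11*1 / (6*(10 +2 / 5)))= -55 / 78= -0.71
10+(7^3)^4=13841287211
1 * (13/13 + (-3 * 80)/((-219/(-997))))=-79687/73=-1091.60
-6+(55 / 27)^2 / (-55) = -4429 / 729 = -6.08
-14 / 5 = -2.80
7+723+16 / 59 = 43086 / 59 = 730.27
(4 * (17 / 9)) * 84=1904 / 3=634.67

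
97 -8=89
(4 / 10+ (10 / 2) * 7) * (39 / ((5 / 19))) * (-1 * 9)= -1180413 / 25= -47216.52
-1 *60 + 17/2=-103/2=-51.50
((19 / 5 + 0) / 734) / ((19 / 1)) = 1 / 3670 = 0.00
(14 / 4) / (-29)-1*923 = -53541 / 58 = -923.12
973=973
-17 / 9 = -1.89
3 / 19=0.16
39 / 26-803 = -1603 / 2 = -801.50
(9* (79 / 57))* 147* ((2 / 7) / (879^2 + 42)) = 3318 / 4893659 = 0.00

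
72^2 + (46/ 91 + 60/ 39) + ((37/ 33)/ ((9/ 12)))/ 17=794271658/ 153153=5186.13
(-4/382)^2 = 4/36481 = 0.00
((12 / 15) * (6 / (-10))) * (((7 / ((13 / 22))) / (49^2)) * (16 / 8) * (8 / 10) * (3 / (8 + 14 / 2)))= -2112 / 2786875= -0.00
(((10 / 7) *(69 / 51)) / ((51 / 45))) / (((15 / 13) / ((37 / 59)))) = 110630 / 119357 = 0.93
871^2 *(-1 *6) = -4551846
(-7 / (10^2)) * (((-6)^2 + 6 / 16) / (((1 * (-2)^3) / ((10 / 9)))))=679 / 1920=0.35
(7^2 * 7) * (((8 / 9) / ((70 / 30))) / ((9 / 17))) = 6664 / 27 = 246.81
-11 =-11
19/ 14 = 1.36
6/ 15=0.40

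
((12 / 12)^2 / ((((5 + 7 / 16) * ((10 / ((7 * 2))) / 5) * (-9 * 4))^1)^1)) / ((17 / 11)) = -308 / 13311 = -0.02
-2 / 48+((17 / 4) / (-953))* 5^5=-319703 / 22872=-13.98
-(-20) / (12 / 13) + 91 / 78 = 137 / 6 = 22.83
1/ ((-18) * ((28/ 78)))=-13/ 84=-0.15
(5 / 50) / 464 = 1 / 4640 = 0.00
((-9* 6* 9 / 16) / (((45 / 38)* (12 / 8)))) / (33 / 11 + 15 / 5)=-57 / 20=-2.85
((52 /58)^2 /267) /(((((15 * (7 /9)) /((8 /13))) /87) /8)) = 9984 /90335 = 0.11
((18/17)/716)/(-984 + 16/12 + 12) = -27/17722432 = -0.00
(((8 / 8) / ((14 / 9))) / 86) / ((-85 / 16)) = -36 / 25585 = -0.00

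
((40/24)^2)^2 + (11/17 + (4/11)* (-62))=-214820/15147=-14.18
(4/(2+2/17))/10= 17/90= 0.19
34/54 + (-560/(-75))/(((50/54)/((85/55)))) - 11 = 77672/37125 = 2.09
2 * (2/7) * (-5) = -20/7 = -2.86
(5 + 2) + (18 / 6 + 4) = 14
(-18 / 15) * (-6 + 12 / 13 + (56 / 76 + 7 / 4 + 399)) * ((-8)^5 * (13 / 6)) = 3208421376 / 95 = 33772856.59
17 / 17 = 1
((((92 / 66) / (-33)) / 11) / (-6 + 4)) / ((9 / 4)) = 92 / 107811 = 0.00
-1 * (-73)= 73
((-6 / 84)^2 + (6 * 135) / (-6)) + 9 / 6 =-26165 / 196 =-133.49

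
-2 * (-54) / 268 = 27 / 67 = 0.40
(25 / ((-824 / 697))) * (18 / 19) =-156825 / 7828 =-20.03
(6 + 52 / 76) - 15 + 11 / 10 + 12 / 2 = -231 / 190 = -1.22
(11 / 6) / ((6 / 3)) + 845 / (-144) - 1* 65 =-10073 / 144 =-69.95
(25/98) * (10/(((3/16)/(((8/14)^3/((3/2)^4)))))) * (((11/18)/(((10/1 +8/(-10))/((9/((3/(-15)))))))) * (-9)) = 140800000/10437147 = 13.49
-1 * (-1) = 1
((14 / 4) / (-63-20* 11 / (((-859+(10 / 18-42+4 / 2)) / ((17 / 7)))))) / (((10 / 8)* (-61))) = 396214 / 538670565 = 0.00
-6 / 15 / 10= -1 / 25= -0.04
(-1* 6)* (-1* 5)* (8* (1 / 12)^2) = 1.67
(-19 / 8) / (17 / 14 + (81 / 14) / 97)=-12901 / 6920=-1.86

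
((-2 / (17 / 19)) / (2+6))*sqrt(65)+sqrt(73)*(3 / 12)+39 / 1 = -19*sqrt(65) / 68+sqrt(73) / 4+39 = 38.88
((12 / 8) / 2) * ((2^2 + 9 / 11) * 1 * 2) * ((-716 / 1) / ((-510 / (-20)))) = -37948 / 187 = -202.93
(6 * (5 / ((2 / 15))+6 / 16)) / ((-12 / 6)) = -909 / 8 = -113.62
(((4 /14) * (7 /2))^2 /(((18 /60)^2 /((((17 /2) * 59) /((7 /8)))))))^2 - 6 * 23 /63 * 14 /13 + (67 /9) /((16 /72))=4185000653567 /103194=40554689.75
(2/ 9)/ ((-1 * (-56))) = 0.00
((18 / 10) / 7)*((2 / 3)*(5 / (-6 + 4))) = -0.43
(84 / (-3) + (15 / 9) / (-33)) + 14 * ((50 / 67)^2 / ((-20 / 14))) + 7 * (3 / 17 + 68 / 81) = -1794823762 / 67994883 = -26.40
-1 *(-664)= 664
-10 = -10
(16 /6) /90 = 0.03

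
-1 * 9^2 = -81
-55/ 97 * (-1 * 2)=110/ 97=1.13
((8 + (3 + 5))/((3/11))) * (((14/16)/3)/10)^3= 3773/2592000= 0.00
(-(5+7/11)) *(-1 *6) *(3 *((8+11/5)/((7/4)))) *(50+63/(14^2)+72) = 38987460/539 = 72332.95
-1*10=-10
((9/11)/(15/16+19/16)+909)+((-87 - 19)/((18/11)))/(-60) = 91938721/100980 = 910.46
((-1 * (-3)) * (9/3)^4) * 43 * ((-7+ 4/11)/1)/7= -762777/77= -9906.19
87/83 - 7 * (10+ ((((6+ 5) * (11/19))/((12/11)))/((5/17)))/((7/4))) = -3509096/23655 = -148.34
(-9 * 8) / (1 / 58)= -4176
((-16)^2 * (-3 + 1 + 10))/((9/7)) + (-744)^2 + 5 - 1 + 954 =5004782/9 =556086.89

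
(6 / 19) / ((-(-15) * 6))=1 / 285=0.00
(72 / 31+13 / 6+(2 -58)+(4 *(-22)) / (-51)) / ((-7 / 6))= 157421 / 3689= 42.67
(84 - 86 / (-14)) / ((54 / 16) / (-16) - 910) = -80768 / 815549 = -0.10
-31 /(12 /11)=-28.42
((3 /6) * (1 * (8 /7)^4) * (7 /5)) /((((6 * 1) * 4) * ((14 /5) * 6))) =0.00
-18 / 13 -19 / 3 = -301 / 39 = -7.72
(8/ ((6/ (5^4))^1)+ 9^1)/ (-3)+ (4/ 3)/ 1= -2515/ 9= -279.44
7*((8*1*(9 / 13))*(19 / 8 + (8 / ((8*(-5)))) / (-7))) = 93.18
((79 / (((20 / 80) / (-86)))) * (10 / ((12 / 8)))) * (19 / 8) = -1290860 / 3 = -430286.67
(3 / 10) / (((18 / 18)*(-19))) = -3 / 190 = -0.02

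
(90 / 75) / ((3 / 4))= 8 / 5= 1.60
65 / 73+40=2985 / 73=40.89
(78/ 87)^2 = 676/ 841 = 0.80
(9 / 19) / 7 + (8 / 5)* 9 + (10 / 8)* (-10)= 2617 / 1330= 1.97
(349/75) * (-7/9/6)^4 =837949/637729200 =0.00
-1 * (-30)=30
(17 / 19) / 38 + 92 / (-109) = -64571 / 78698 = -0.82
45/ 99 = 5/ 11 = 0.45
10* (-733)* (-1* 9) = 65970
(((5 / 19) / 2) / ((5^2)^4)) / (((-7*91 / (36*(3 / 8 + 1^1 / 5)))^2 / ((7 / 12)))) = 14283 / 68835812500000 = 0.00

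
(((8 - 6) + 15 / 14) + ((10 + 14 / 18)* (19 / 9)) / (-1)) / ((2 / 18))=-22319 / 126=-177.13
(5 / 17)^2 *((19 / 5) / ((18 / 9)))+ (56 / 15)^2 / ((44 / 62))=19.80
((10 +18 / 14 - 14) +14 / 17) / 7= -225 / 833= -0.27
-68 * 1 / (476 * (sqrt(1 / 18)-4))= 3 * sqrt(2) / 2009 + 72 / 2009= 0.04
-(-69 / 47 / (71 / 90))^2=-38564100 / 11135569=-3.46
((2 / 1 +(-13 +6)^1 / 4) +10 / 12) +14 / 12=9 / 4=2.25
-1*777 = -777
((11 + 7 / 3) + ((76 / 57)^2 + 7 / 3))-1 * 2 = 139 / 9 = 15.44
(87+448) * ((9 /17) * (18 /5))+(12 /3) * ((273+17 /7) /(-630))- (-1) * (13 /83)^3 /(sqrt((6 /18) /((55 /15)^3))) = 1017.95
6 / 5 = 1.20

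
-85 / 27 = -3.15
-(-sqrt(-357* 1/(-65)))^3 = 357* sqrt(23205)/4225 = 12.87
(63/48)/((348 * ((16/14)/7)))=343/14848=0.02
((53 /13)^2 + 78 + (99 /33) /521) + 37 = 11589631 /88049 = 131.63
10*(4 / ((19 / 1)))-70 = -1290 / 19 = -67.89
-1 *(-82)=82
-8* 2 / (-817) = 16 / 817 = 0.02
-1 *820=-820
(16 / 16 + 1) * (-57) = -114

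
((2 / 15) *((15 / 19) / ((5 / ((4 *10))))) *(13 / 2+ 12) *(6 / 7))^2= 3154176 / 17689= 178.31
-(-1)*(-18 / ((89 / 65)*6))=-2.19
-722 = -722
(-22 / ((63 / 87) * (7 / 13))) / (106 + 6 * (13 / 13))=-4147 / 8232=-0.50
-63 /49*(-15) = 135 /7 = 19.29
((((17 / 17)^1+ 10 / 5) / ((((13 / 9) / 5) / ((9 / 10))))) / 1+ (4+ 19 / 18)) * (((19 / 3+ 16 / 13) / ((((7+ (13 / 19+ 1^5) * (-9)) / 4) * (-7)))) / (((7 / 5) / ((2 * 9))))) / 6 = 37777700 / 2310399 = 16.35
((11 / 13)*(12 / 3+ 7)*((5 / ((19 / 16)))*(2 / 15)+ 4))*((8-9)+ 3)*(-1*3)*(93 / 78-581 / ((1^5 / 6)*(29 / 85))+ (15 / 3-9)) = 18648948340 / 7163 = 2603510.87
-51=-51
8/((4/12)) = 24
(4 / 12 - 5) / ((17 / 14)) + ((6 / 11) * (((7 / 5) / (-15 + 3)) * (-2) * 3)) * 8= -2212 / 2805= -0.79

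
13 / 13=1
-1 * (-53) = 53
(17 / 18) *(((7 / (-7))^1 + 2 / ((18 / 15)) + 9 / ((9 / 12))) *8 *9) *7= 18088 / 3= 6029.33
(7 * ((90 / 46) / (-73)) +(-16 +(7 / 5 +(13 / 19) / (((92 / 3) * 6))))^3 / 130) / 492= -1221987244661672111 / 24937654293327360000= -0.05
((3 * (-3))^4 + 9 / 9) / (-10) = -3281 / 5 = -656.20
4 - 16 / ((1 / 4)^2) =-252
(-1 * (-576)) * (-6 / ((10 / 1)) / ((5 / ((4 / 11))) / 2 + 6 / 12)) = -13824 / 295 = -46.86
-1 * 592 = -592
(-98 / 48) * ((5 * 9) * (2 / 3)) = -245 / 4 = -61.25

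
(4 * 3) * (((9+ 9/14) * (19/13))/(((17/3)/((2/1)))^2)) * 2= 1108080/26299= 42.13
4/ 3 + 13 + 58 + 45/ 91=19882/ 273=72.83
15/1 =15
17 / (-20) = -17 / 20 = -0.85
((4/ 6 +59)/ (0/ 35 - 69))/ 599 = -179/ 123993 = -0.00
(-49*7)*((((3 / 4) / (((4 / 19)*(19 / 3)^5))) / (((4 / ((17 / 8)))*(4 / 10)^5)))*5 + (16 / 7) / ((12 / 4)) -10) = 20097757880459 / 6405537792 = 3137.56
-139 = -139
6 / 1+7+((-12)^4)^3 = 8916100448269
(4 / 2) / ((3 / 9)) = 6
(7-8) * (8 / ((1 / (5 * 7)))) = -280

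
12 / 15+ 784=3924 / 5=784.80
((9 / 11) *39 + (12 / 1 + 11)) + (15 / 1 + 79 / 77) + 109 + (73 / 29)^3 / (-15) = 5038689616 / 28169295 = 178.87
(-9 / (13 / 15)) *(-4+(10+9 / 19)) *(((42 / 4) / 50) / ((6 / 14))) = -162729 / 4940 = -32.94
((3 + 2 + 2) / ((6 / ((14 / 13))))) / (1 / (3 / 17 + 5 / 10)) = 1127 / 1326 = 0.85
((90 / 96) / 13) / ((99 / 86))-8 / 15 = -8077 / 17160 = -0.47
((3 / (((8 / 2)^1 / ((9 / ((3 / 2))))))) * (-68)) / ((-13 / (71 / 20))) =83.56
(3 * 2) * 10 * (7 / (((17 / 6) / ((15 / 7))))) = 5400 / 17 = 317.65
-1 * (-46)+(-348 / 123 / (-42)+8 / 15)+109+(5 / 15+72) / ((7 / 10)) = 1114711 / 4305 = 258.93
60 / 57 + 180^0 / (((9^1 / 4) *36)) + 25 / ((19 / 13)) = 27964 / 1539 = 18.17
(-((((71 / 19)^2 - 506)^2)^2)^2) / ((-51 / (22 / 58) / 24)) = 3006889037524806890635394573211669921875000 / 4903504030649559850577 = 613212310774115707961.80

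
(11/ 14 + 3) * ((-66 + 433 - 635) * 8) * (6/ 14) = -170448/ 49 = -3478.53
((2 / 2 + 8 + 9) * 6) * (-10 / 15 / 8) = -9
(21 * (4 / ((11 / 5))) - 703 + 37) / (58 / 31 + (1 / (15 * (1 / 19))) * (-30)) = 107043 / 6160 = 17.38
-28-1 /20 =-561 /20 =-28.05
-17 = -17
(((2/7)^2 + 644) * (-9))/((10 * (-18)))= 1578/49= 32.20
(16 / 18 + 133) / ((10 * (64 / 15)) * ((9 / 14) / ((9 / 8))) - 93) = -8435 / 4323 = -1.95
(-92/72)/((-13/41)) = 943/234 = 4.03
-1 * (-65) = 65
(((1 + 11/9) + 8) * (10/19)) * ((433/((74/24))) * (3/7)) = 1593440/4921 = 323.80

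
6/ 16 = 0.38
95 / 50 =19 / 10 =1.90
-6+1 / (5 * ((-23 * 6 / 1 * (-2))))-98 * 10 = -986.00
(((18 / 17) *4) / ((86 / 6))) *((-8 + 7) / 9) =-24 / 731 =-0.03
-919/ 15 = -61.27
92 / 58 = 46 / 29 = 1.59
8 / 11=0.73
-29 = -29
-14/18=-7/9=-0.78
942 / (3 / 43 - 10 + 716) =40506 / 30361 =1.33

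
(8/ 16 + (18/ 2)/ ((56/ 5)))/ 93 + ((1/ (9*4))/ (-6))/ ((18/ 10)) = 1207/ 105462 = 0.01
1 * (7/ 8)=7/ 8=0.88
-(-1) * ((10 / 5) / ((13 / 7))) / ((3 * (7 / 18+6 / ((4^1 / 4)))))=84 / 1495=0.06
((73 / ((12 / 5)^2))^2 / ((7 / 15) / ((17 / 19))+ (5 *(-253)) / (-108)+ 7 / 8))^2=80147379384765625 / 533902763344896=150.12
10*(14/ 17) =140/ 17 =8.24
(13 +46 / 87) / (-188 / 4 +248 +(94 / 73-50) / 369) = 10568283 / 156912649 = 0.07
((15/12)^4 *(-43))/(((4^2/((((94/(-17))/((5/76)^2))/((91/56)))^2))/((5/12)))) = -247576016540/146523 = -1689673.41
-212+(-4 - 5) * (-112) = 796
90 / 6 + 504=519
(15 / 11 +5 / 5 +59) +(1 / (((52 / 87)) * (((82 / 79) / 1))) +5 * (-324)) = -73030677 / 46904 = -1557.02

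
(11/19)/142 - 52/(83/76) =-10661583/223934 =-47.61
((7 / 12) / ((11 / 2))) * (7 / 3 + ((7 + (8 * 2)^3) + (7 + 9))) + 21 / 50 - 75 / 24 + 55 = 880931 / 1800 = 489.41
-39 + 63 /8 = -249 /8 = -31.12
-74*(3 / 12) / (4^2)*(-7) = 259 / 32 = 8.09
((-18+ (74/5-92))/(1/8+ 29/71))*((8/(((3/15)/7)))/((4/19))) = -71917888/303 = -237352.77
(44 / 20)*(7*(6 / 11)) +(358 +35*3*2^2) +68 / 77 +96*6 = 524864 / 385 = 1363.28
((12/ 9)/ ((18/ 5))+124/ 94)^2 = 4596736/ 1610361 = 2.85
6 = 6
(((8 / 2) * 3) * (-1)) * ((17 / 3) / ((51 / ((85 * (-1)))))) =340 / 3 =113.33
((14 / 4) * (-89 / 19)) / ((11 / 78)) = -24297 / 209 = -116.25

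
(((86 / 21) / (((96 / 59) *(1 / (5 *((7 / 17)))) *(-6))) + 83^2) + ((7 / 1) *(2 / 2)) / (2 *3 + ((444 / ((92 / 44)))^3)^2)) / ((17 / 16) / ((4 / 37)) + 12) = 65388148063338554048454439594 / 207211441936242784238874225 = 315.56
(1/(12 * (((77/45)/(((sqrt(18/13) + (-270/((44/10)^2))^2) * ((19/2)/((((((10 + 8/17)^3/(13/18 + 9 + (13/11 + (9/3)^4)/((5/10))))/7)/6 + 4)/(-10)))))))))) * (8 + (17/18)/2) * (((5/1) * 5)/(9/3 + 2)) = -465763231293837890625/50792190497531648 - 122670151451875 * sqrt(26)/11274818599616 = -9225.45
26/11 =2.36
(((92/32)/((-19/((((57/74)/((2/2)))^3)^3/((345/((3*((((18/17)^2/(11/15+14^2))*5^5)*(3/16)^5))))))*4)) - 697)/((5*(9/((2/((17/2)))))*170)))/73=-0.00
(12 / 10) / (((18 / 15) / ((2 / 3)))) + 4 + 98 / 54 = 6.48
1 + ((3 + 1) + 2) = 7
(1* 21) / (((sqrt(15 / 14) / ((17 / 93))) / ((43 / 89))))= 5117* sqrt(210) / 41385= 1.79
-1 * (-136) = 136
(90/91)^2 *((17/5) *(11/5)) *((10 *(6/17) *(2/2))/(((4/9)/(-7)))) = -481140/1183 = -406.71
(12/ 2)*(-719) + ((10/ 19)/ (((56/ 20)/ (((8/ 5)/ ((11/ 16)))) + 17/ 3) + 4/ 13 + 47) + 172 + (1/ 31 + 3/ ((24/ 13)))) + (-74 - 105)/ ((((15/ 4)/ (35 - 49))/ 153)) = 312555742115351/ 3185948120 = 98104.47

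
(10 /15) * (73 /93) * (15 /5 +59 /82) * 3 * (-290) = -6456850 /3813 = -1693.38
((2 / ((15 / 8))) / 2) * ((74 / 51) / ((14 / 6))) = 592 / 1785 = 0.33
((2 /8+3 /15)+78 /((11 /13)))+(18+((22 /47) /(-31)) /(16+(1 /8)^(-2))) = 14184745 /128216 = 110.63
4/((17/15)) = 3.53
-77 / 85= -0.91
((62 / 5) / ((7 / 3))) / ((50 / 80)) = 1488 / 175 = 8.50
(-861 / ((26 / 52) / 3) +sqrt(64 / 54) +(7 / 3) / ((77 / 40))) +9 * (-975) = -460013 / 33 +4 * sqrt(6) / 9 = -13938.70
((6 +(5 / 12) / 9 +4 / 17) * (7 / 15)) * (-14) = -565117 / 13770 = -41.04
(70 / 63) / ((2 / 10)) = 50 / 9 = 5.56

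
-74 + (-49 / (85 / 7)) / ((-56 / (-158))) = -29031 / 340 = -85.39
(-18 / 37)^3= -5832 / 50653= -0.12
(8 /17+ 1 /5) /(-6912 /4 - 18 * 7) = -19 /52530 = -0.00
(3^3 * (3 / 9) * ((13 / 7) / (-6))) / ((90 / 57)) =-247 / 140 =-1.76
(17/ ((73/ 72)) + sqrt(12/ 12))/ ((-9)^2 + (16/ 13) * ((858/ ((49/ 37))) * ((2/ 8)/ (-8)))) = 63553/ 200604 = 0.32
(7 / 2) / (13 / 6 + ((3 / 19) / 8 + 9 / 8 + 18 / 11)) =8778 / 12409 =0.71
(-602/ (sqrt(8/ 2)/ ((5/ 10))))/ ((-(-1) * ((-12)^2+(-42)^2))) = -301/ 3816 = -0.08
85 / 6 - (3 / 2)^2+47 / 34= 2713 / 204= 13.30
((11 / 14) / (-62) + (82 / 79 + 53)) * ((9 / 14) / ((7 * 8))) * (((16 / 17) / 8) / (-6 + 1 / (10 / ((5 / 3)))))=-5883813 / 470403920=-0.01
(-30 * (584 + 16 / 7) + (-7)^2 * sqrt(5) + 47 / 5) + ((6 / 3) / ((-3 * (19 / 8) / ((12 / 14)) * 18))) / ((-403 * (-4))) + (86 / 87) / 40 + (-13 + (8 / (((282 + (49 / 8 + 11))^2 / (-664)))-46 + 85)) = -28123478702886660853 / 1602184726544220 + 49 * sqrt(5) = -17443.64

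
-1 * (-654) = 654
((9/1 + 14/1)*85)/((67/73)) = 2130.07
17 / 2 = 8.50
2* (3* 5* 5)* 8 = 1200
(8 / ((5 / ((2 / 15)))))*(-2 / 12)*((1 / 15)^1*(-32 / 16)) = 16 / 3375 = 0.00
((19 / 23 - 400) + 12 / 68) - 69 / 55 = -8607419 / 21505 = -400.25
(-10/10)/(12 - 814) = 1/802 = 0.00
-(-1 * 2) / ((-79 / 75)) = -150 / 79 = -1.90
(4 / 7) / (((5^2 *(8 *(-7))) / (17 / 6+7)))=-59 / 14700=-0.00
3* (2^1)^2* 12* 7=1008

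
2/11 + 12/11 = 14/11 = 1.27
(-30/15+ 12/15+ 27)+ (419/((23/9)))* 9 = 172662/115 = 1501.41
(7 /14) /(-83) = -1 /166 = -0.01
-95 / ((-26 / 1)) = 95 / 26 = 3.65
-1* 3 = -3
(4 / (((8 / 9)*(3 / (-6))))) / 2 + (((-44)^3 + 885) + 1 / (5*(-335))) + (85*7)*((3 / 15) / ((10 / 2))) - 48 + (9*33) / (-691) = -195206972677 / 2314850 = -84328.13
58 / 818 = 29 / 409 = 0.07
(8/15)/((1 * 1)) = 8/15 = 0.53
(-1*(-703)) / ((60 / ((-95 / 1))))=-13357 / 12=-1113.08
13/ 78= 1/ 6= 0.17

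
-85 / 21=-4.05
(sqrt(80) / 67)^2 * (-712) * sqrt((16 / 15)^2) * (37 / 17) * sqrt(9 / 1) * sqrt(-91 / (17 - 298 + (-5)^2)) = -421504 * sqrt(91) / 76313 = -52.69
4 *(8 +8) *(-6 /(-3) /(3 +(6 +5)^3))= 64 /667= 0.10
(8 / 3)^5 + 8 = 34712 / 243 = 142.85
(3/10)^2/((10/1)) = 9/1000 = 0.01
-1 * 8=-8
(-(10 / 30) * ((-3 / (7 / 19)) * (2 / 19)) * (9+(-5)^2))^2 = 4624 / 49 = 94.37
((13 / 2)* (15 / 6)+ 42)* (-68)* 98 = -388178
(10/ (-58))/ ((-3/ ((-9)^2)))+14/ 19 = 2971/ 551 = 5.39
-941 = -941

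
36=36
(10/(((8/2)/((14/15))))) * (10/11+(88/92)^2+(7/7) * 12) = 187698/5819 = 32.26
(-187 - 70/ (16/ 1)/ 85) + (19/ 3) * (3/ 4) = -24793/ 136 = -182.30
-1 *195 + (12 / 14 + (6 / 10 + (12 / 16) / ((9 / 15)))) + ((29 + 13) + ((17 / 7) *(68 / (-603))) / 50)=-150.30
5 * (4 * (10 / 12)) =16.67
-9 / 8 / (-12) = 3 / 32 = 0.09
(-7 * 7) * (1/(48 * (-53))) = 49/2544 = 0.02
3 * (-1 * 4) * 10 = -120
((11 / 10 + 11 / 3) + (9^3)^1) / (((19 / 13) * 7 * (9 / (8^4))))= 586074112 / 17955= 32641.28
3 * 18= 54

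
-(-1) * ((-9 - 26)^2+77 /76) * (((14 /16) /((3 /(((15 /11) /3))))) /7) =155295 /6688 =23.22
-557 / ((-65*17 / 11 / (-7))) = -42889 / 1105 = -38.81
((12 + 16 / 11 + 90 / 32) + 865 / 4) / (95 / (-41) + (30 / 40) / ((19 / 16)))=-31879017 / 231088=-137.95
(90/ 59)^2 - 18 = -54558/ 3481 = -15.67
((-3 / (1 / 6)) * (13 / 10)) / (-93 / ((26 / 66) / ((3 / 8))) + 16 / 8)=12168 / 44995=0.27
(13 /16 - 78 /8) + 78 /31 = -3185 /496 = -6.42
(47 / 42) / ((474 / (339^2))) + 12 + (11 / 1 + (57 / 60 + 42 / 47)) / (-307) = 283.27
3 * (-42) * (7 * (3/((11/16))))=-42336/11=-3848.73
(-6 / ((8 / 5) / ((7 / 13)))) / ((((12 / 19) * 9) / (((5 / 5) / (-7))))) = 95 / 1872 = 0.05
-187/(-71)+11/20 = 3.18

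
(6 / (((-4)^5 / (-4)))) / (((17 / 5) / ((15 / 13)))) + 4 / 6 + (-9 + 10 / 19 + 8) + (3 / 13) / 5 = 1992061 / 8062080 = 0.25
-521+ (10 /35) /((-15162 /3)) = -9215970 /17689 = -521.00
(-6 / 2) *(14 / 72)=-7 / 12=-0.58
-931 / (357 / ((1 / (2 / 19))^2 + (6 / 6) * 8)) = -17423 / 68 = -256.22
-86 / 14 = -6.14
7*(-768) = -5376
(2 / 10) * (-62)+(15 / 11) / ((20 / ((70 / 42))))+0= -2703 / 220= -12.29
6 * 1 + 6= 12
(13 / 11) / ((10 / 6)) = 39 / 55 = 0.71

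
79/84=0.94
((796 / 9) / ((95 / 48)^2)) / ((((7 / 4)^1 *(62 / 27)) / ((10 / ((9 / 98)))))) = 34234368 / 55955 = 611.82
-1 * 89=-89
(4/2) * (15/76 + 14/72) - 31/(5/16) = -84146/855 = -98.42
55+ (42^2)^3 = 5489031799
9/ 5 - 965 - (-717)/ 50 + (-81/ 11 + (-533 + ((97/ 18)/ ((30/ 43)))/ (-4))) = -177149173/ 118800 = -1491.15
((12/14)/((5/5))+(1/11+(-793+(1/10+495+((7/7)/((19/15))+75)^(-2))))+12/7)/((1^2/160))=-47139743083/997920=-47238.00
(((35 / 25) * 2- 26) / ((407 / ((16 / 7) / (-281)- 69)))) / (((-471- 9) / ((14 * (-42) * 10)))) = 27555017 / 571835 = 48.19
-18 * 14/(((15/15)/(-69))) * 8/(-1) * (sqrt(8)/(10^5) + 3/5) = -417312/5 - 8694 * sqrt(2)/3125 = -83466.33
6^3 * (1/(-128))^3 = -27/262144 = -0.00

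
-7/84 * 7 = -7/12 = -0.58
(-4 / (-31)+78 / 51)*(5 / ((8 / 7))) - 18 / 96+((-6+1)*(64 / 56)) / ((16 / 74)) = -1142727 / 59024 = -19.36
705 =705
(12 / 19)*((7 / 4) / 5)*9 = 189 / 95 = 1.99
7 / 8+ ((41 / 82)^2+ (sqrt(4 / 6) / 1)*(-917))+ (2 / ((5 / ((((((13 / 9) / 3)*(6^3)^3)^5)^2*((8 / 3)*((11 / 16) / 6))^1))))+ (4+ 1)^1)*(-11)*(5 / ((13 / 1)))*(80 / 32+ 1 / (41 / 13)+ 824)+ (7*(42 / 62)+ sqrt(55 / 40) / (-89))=-3093053021702510301287794000000000000000000000000000000000000000000000.00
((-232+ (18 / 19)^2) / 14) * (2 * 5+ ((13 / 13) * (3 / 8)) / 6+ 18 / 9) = -4025401 / 20216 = -199.12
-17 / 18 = -0.94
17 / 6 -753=-4501 / 6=-750.17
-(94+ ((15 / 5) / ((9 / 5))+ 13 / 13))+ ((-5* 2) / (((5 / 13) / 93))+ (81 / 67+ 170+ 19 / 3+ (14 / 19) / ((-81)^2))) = -19520019448 / 8352153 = -2337.12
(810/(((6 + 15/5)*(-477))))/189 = -10/10017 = -0.00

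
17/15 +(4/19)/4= 338/285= 1.19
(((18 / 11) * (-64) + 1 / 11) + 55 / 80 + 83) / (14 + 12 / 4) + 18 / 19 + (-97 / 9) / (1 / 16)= -88373869 / 511632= -172.73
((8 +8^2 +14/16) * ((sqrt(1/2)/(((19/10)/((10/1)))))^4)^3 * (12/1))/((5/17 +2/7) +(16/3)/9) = 5265646907.38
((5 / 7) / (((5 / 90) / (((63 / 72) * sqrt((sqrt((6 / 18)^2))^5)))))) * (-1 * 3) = -5 * sqrt(3) / 4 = -2.17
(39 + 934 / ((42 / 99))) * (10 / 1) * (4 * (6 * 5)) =18820800 / 7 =2688685.71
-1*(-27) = 27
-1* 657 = -657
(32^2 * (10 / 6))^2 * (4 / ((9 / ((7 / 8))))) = 91750400 / 81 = 1132720.99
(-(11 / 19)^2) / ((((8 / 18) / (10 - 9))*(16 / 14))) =-7623 / 11552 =-0.66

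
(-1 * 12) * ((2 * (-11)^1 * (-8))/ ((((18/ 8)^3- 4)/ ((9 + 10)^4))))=-1601384448/ 43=-37241498.79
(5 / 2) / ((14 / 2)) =5 / 14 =0.36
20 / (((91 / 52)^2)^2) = 5120 / 2401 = 2.13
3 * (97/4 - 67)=-513/4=-128.25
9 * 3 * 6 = 162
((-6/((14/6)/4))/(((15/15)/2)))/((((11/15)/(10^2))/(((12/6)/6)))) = -72000/77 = -935.06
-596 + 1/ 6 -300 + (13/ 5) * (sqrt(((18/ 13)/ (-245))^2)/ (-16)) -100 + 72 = -27160727/ 29400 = -923.83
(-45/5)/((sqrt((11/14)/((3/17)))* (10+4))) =-9* sqrt(7854)/2618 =-0.30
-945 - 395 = -1340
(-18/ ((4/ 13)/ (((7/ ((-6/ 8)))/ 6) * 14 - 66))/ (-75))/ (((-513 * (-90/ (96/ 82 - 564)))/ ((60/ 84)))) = 1316614/ 2208465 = 0.60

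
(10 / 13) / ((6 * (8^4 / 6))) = 5 / 26624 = 0.00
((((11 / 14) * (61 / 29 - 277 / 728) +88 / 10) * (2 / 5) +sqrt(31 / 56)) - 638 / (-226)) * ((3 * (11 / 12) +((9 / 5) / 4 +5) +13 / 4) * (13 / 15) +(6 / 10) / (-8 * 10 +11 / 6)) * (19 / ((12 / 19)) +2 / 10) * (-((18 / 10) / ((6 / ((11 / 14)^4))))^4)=-3013108893403567626598972260534872469 / 8528983585998620524853592064000000000 - 1048325164099315837030029789 * sqrt(434) / 572017664642253235159040000000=-0.39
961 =961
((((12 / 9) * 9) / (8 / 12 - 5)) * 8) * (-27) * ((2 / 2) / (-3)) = -2592 / 13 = -199.38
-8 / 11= -0.73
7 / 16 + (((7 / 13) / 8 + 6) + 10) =3433 / 208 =16.50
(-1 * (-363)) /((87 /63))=7623 /29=262.86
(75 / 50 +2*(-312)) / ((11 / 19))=-23655 / 22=-1075.23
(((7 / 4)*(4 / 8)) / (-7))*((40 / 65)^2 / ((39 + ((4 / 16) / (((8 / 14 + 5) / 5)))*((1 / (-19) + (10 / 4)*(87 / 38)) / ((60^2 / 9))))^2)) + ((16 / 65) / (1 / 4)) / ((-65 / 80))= -1401417439650989056 / 1156413407755267805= -1.21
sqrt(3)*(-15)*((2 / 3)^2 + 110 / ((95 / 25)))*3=-25130*sqrt(3) / 19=-2290.87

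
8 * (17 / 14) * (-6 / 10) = -204 / 35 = -5.83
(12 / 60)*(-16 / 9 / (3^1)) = -16 / 135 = -0.12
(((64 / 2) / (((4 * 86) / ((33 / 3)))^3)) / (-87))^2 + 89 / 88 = 136266538441612259 / 134735453720752896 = 1.01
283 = 283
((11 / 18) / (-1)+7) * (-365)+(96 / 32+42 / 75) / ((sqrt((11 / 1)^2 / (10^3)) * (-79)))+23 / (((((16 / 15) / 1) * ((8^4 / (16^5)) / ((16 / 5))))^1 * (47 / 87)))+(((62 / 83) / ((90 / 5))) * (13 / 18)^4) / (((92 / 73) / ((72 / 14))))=2002024207867505 / 65931331536 - 178 * sqrt(10) / 4345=30365.16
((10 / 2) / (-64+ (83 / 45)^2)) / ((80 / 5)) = -0.01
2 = 2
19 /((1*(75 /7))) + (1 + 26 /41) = 10478 /3075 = 3.41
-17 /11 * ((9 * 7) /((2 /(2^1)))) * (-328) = 31935.27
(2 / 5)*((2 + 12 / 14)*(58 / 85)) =464 / 595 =0.78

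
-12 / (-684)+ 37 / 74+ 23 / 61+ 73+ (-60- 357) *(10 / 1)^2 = -289467937 / 6954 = -41626.11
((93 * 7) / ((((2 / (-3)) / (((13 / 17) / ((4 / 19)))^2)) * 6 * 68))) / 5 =-39716859 / 6288640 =-6.32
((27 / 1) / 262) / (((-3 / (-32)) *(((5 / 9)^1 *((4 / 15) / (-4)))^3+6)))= 2834352 / 15470707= 0.18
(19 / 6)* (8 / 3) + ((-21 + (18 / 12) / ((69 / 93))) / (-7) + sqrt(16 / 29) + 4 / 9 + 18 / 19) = 4* sqrt(29) / 29 + 690887 / 55062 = 13.29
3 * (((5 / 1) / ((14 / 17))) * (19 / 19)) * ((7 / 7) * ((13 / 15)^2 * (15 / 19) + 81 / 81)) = 29.02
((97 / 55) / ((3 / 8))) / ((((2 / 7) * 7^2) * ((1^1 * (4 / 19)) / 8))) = 14744 / 1155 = 12.77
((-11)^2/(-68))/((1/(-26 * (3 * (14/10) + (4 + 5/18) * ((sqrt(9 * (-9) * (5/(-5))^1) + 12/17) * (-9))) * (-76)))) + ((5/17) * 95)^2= 1878360482/1445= 1299903.45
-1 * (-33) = 33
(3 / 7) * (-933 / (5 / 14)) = -5598 / 5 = -1119.60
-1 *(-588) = 588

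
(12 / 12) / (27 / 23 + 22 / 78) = 897 / 1306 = 0.69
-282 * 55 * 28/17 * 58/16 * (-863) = 1358590695/17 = 79917099.71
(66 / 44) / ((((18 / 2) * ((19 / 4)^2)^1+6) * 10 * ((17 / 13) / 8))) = 416 / 94775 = 0.00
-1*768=-768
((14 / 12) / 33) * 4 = 0.14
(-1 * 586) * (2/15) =-1172/15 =-78.13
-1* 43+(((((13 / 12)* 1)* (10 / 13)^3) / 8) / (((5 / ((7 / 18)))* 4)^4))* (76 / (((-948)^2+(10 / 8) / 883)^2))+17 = -1115413907668756718086446187349 / 42900534910336796850846723840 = -26.00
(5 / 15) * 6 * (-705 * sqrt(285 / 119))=-1410 * sqrt(33915) / 119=-2182.07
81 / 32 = 2.53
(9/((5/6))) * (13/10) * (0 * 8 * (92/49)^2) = 0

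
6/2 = 3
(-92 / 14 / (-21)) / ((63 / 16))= 736 / 9261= 0.08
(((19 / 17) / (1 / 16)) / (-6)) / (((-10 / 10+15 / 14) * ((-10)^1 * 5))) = 1064 / 1275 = 0.83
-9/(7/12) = -108/7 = -15.43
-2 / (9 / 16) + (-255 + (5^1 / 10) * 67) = -225.06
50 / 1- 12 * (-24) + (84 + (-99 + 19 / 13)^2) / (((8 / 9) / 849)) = 3098577949 / 338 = 9167390.38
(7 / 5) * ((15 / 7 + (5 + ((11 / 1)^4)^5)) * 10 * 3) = 28255499787167520386742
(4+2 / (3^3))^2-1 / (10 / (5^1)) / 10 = 241271 / 14580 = 16.55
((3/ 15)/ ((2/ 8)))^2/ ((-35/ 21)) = -0.38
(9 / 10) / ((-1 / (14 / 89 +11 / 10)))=-1.13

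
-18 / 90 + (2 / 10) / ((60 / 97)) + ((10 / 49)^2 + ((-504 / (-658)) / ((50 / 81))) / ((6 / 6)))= 9518647 / 6770820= 1.41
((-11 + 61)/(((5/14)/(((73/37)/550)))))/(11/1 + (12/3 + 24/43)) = 43946/1361415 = 0.03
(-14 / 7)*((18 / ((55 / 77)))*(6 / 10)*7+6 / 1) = -5592 / 25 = -223.68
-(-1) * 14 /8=7 /4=1.75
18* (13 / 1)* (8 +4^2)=5616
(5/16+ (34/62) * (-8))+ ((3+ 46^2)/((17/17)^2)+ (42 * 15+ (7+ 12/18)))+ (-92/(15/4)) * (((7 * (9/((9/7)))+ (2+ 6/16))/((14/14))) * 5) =-5281519/1488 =-3549.41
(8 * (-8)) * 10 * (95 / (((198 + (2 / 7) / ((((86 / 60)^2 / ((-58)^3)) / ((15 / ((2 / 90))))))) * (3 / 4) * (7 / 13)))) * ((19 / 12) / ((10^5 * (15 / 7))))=121482998 / 2000181239600625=0.00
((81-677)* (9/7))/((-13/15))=80460/91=884.18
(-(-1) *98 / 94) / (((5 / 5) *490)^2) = 1 / 230300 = 0.00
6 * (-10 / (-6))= 10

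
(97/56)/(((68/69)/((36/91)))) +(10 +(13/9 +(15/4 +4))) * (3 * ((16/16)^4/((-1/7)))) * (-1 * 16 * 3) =1676216173/86632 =19348.70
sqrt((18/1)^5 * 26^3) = 50544 * sqrt(13) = 182238.98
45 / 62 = 0.73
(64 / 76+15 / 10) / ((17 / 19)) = 89 / 34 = 2.62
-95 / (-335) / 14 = 19 / 938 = 0.02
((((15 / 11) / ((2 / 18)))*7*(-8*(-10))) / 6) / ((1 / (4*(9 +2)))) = 50400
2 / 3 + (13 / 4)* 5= 203 / 12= 16.92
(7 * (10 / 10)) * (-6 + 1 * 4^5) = 7126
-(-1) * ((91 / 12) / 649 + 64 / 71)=504893 / 552948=0.91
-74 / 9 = -8.22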